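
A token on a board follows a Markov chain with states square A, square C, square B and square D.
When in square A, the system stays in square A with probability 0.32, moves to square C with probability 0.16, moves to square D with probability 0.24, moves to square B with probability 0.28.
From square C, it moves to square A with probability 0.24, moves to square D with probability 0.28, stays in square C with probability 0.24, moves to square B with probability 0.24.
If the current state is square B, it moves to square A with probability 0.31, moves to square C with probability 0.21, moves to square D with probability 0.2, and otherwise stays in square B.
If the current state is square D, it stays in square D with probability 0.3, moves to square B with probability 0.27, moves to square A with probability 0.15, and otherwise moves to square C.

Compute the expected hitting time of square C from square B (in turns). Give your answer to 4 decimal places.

4.7026

Let t(s) be the expected number of turns to first reach square C from state s, with t(square C) = 0. Conditioning on the first turn:
t(square A) = 1 + 0.32·t(square A) + 0.28·t(square B) + 0.24·t(square D)
t(square B) = 1 + 0.31·t(square A) + 0.28·t(square B) + 0.2·t(square D)
t(square D) = 1 + 0.15·t(square A) + 0.27·t(square B) + 0.3·t(square D)
Solving: t(square A) = 4.9237, t(square B) = 4.7026, t(square D) = 4.2975.
Expected turns from square B to square C: 4.7026.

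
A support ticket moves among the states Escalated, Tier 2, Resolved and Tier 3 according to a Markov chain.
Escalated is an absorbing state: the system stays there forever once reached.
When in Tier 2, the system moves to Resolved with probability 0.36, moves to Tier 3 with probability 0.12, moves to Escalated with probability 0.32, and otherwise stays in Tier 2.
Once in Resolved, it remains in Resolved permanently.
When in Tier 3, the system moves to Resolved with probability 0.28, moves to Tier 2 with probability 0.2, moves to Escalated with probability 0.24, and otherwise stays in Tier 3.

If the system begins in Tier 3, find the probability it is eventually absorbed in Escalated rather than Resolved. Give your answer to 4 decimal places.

0.4638

Let h(s) be the probability of absorption at Escalated starting from transient state s. Then h(Escalated) = 1 and h(Resolved) = 0. By first-step analysis:
h(Tier 2) = 0.32·1 + 0.2·h(Tier 2) + 0.36·0 + 0.12·h(Tier 3)
h(Tier 3) = 0.24·1 + 0.2·h(Tier 2) + 0.28·0 + 0.28·h(Tier 3)
Solving: h(Tier 2) = 0.4696, h(Tier 3) = 0.4638.
Starting from Tier 3, the probability is 0.4638.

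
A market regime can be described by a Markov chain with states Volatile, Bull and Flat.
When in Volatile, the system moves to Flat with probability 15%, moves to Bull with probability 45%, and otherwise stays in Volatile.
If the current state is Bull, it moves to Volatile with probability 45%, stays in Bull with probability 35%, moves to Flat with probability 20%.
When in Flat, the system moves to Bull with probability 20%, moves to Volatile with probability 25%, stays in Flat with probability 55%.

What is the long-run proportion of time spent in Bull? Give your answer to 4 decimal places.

Let the stationary distribution be π with π = πP and π_1 + π_2 + π_3 = 1.
π_1 = 0.4·π_1 + 0.45·π_2 + 0.25·π_3
π_2 = 0.45·π_1 + 0.35·π_2 + 0.2·π_3
Solving with the normalization constraint gives π = (0.3755, 0.3457, 0.2788).
So the stationary probability of Bull is 0.3457.

0.3457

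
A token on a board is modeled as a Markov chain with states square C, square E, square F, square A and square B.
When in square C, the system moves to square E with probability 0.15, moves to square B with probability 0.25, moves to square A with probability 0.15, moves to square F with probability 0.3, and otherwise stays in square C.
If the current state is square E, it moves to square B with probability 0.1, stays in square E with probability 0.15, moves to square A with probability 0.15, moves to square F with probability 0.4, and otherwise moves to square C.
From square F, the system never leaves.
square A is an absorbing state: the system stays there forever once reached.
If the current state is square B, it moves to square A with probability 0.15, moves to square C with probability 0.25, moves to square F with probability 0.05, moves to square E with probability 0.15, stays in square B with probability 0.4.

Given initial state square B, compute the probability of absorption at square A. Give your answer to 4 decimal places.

Let h(s) be the probability of absorption at square A starting from transient state s. Then h(square A) = 1 and h(square F) = 0. By first-step analysis:
h(square C) = 0.15·h(square C) + 0.15·h(square E) + 0.3·0 + 0.15·1 + 0.25·h(square B)
h(square E) = 0.2·h(square C) + 0.15·h(square E) + 0.4·0 + 0.15·1 + 0.1·h(square B)
h(square B) = 0.25·h(square C) + 0.15·h(square E) + 0.05·0 + 0.15·1 + 0.4·h(square B)
Solving: h(square C) = 0.3768, h(square E) = 0.3225, h(square B) = 0.4876.
Starting from square B, the probability is 0.4876.

0.4876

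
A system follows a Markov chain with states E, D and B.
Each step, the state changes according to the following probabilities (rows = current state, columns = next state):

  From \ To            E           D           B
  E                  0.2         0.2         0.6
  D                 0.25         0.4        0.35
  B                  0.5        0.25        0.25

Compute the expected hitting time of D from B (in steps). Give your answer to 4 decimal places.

Let t(s) be the expected number of steps to first reach D from state s, with t(D) = 0. Conditioning on the first step:
t(E) = 1 + 0.2·t(E) + 0.6·t(B)
t(B) = 1 + 0.5·t(E) + 0.25·t(B)
Solving: t(E) = 4.5000, t(B) = 4.3333.
Expected steps from B to D: 4.3333.

4.3333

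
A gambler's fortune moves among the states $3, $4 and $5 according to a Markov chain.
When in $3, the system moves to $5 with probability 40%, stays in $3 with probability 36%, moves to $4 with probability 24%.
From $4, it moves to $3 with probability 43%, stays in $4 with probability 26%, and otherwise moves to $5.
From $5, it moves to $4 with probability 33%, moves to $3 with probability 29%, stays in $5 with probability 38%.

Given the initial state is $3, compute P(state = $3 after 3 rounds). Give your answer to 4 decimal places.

0.3537

Propagate the distribution vector 3 rounds from $3.
After 0 rounds: (1.0000, 0.0000, 0.0000)
After 1 round: (0.3600, 0.2400, 0.4000)
After 2 rounds: (0.3488, 0.2808, 0.3704)
After 3 rounds: (0.3537, 0.2790, 0.3673)
P(in $3 after 3 rounds) = 0.3537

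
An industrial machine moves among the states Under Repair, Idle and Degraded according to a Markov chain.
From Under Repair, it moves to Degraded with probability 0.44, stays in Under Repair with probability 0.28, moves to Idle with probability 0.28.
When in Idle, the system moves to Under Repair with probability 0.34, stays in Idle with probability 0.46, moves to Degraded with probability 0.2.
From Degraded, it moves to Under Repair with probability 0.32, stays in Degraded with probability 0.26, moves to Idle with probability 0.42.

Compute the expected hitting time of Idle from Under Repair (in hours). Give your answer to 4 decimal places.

3.0102

Let t(s) be the expected number of hours to first reach Idle from state s, with t(Idle) = 0. Conditioning on the first hour:
t(Under Repair) = 1 + 0.28·t(Under Repair) + 0.44·t(Degraded)
t(Degraded) = 1 + 0.32·t(Under Repair) + 0.26·t(Degraded)
Solving: t(Under Repair) = 3.0102, t(Degraded) = 2.6531.
Expected hours from Under Repair to Idle: 3.0102.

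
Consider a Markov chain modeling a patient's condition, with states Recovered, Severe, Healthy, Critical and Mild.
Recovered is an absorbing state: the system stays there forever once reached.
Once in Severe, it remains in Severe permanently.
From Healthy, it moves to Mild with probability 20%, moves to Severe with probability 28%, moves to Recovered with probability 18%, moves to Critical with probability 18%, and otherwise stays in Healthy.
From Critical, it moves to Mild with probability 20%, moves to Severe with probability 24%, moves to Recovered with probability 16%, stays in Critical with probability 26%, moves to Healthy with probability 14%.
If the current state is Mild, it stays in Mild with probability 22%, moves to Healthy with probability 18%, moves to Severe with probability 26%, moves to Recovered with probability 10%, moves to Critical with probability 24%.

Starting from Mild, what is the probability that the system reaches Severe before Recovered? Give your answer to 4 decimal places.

Let h(s) be the probability of absorption at Severe starting from transient state s. Then h(Severe) = 1 and h(Recovered) = 0. By first-step analysis:
h(Healthy) = 0.18·0 + 0.28·1 + 0.16·h(Healthy) + 0.18·h(Critical) + 0.2·h(Mild)
h(Critical) = 0.16·0 + 0.24·1 + 0.14·h(Healthy) + 0.26·h(Critical) + 0.2·h(Mild)
h(Mild) = 0.1·0 + 0.26·1 + 0.18·h(Healthy) + 0.24·h(Critical) + 0.22·h(Mild)
Solving: h(Healthy) = 0.6265, h(Critical) = 0.6239, h(Mild) = 0.6699.
Starting from Mild, the probability is 0.6699.

0.6699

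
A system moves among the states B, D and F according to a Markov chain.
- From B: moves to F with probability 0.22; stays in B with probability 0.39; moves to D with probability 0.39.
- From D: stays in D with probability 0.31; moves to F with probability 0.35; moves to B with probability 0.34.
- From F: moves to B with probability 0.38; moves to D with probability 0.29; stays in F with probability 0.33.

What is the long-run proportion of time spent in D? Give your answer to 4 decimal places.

0.3337

Let the stationary distribution be π with π = πP and π_1 + π_2 + π_3 = 1.
π_1 = 0.39·π_1 + 0.34·π_2 + 0.38·π_3
π_2 = 0.39·π_1 + 0.31·π_2 + 0.29·π_3
Solving with the normalization constraint gives π = (0.3704, 0.3337, 0.2959).
So the stationary probability of D is 0.3337.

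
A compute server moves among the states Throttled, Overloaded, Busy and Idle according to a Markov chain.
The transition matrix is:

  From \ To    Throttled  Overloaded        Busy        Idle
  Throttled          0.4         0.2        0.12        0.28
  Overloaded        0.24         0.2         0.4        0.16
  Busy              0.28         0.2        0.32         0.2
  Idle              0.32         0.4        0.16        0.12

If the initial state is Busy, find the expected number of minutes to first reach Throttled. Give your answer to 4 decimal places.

Let t(s) be the expected number of minutes to first reach Throttled from state s, with t(Throttled) = 0. Conditioning on the first minute:
t(Overloaded) = 1 + 0.2·t(Overloaded) + 0.4·t(Busy) + 0.16·t(Idle)
t(Busy) = 1 + 0.2·t(Overloaded) + 0.32·t(Busy) + 0.2·t(Idle)
t(Idle) = 1 + 0.4·t(Overloaded) + 0.16·t(Busy) + 0.12·t(Idle)
Solving: t(Overloaded) = 3.7500, t(Busy) = 3.6017, t(Idle) = 3.4958.
Expected minutes from Busy to Throttled: 3.6017.

3.6017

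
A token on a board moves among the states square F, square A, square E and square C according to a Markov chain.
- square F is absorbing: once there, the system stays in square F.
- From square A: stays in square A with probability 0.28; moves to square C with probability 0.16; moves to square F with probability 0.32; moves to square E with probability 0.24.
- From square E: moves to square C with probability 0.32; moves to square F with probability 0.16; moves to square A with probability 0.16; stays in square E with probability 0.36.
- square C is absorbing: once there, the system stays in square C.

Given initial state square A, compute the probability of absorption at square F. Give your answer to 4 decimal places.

0.5758

Let h(s) be the probability of absorption at square F starting from transient state s. Then h(square F) = 1 and h(square C) = 0. By first-step analysis:
h(square A) = 0.32·1 + 0.28·h(square A) + 0.24·h(square E) + 0.16·0
h(square E) = 0.16·1 + 0.16·h(square A) + 0.36·h(square E) + 0.32·0
Solving: h(square A) = 0.5758, h(square E) = 0.3939.
Starting from square A, the probability is 0.5758.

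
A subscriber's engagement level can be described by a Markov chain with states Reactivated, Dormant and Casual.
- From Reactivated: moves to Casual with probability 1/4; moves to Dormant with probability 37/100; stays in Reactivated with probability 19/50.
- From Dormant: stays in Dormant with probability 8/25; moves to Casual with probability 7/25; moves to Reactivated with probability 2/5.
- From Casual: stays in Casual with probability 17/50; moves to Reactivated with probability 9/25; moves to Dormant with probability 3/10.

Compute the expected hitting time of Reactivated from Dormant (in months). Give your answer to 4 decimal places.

Let t(s) be the expected number of months to first reach Reactivated from state s, with t(Reactivated) = 0. Conditioning on the first month:
t(Dormant) = 1 + 0.32·t(Dormant) + 0.28·t(Casual)
t(Casual) = 1 + 0.3·t(Dormant) + 0.34·t(Casual)
Solving: t(Dormant) = 2.5768, t(Casual) = 2.6864.
Expected months from Dormant to Reactivated: 2.5768.

2.5768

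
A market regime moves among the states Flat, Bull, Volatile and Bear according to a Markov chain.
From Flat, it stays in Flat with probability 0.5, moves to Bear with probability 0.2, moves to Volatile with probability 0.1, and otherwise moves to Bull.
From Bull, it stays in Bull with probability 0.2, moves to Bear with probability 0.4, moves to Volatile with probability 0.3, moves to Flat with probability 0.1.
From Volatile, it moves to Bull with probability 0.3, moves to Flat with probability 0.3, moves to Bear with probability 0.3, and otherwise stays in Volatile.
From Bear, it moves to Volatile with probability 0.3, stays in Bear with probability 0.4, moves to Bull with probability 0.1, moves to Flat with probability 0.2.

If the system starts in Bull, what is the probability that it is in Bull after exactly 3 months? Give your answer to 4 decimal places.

0.1870

Propagate the distribution vector 3 months from Bull.
After 0 months: (0.0000, 1.0000, 0.0000, 0.0000)
After 1 month: (0.1000, 0.2000, 0.3000, 0.4000)
After 2 months: (0.2400, 0.1900, 0.2200, 0.3500)
After 3 months: (0.2750, 0.1870, 0.2080, 0.3300)
P(in Bull after 3 months) = 0.1870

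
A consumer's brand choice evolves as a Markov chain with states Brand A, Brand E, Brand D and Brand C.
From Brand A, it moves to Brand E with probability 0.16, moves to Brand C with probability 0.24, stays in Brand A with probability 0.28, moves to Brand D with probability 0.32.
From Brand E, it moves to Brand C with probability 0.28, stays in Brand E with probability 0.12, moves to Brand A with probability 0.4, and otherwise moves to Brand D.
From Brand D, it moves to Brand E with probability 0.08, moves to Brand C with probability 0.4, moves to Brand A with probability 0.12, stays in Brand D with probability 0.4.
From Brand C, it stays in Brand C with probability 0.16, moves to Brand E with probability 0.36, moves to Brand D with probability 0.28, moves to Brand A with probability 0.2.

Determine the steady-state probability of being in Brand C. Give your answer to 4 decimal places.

Let the stationary distribution be π with π = πP and π_1 + π_2 + π_3 + π_4 = 1.
π_1 = 0.28·π_1 + 0.4·π_2 + 0.12·π_3 + 0.2·π_4
π_2 = 0.16·π_1 + 0.12·π_2 + 0.08·π_3 + 0.36·π_4
π_3 = 0.32·π_1 + 0.2·π_2 + 0.4·π_3 + 0.28·π_4
Solving with the normalization constraint gives π = (0.2300, 0.1828, 0.3120, 0.2752).
So the stationary probability of Brand C is 0.2752.

0.2752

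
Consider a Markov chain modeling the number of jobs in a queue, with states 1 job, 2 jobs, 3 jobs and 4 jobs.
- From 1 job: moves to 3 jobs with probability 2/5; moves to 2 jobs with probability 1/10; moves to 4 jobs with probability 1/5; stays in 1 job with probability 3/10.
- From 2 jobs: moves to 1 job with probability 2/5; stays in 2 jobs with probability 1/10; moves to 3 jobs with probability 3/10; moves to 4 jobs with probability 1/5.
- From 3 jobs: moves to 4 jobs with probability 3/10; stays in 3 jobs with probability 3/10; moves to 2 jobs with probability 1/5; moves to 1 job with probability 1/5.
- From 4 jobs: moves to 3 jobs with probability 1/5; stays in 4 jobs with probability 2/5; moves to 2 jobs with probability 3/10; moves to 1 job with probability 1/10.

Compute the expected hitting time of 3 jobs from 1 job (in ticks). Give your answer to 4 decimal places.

2.9851

Let t(s) be the expected number of ticks to first reach 3 jobs from state s, with t(3 jobs) = 0. Conditioning on the first tick:
t(1 job) = 1 + 0.3·t(1 job) + 0.1·t(2 jobs) + 0.2·t(4 jobs)
t(2 jobs) = 1 + 0.4·t(1 job) + 0.1·t(2 jobs) + 0.2·t(4 jobs)
t(4 jobs) = 1 + 0.1·t(1 job) + 0.3·t(2 jobs) + 0.4·t(4 jobs)
Solving: t(1 job) = 2.9851, t(2 jobs) = 3.2836, t(4 jobs) = 3.8060.
Expected ticks from 1 job to 3 jobs: 2.9851.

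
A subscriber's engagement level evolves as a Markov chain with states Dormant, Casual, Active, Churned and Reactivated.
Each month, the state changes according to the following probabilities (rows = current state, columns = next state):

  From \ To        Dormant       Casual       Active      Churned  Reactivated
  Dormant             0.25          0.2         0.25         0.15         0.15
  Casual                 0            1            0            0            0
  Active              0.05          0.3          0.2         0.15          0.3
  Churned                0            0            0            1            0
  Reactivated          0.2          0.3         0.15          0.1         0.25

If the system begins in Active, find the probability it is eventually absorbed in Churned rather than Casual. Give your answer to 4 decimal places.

Let h(s) be the probability of absorption at Churned starting from transient state s. Then h(Churned) = 1 and h(Casual) = 0. By first-step analysis:
h(Dormant) = 0.25·h(Dormant) + 0.2·0 + 0.25·h(Active) + 0.15·1 + 0.15·h(Reactivated)
h(Active) = 0.05·h(Dormant) + 0.3·0 + 0.2·h(Active) + 0.15·1 + 0.3·h(Reactivated)
h(Reactivated) = 0.2·h(Dormant) + 0.3·0 + 0.15·h(Active) + 0.1·1 + 0.25·h(Reactivated)
Solving: h(Dormant) = 0.3661, h(Active) = 0.3211, h(Reactivated) = 0.2952.
Starting from Active, the probability is 0.3211.

0.3211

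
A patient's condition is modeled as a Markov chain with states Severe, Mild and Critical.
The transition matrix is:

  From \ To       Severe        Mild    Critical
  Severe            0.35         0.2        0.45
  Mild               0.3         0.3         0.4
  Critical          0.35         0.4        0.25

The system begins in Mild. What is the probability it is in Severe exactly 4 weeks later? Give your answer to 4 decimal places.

0.3349

Propagate the distribution vector 4 weeks from Mild.
After 0 weeks: (0.0000, 1.0000, 0.0000)
After 1 week: (0.3000, 0.3000, 0.4000)
After 2 weeks: (0.3350, 0.3100, 0.3550)
After 3 weeks: (0.3345, 0.3020, 0.3635)
After 4 weeks: (0.3349, 0.3029, 0.3622)
P(in Severe after 4 weeks) = 0.3349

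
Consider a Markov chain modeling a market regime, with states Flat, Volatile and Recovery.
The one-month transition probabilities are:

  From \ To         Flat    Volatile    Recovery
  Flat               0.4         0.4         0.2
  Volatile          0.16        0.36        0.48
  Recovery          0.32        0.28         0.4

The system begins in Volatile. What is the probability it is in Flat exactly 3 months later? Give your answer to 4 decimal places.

Propagate the distribution vector 3 months from Volatile.
After 0 months: (0.0000, 1.0000, 0.0000)
After 1 month: (0.1600, 0.3600, 0.4800)
After 2 months: (0.2752, 0.3280, 0.3968)
After 3 months: (0.2895, 0.3393, 0.3712)
P(in Flat after 3 months) = 0.2895

0.2895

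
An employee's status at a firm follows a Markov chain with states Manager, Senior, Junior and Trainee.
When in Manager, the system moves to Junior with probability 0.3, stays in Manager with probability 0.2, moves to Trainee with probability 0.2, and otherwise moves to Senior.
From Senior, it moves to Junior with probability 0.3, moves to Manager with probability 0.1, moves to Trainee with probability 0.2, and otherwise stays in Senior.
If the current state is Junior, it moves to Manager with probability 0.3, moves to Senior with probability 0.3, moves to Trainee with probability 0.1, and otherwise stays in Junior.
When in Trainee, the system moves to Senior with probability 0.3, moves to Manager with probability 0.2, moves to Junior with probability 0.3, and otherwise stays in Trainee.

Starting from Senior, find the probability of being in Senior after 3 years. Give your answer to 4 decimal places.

Propagate the distribution vector 3 years from Senior.
After 0 years: (0.0000, 1.0000, 0.0000, 0.0000)
After 1 year: (0.1000, 0.4000, 0.3000, 0.2000)
After 2 years: (0.1900, 0.3400, 0.3000, 0.1700)
After 3 years: (0.1960, 0.3340, 0.3000, 0.1700)
P(in Senior after 3 years) = 0.3340

0.3340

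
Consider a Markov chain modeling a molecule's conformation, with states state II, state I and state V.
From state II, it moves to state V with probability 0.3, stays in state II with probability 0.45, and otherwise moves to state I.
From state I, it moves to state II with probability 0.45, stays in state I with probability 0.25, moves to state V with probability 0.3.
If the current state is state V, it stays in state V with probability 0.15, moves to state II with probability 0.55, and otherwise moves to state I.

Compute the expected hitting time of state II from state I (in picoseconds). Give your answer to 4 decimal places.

Let t(s) be the expected number of picoseconds to first reach state II from state s, with t(state II) = 0. Conditioning on the first picosecond:
t(state I) = 1 + 0.25·t(state I) + 0.3·t(state V)
t(state V) = 1 + 0.3·t(state I) + 0.15·t(state V)
Solving: t(state I) = 2.1005, t(state V) = 1.9178.
Expected picoseconds from state I to state II: 2.1005.

2.1005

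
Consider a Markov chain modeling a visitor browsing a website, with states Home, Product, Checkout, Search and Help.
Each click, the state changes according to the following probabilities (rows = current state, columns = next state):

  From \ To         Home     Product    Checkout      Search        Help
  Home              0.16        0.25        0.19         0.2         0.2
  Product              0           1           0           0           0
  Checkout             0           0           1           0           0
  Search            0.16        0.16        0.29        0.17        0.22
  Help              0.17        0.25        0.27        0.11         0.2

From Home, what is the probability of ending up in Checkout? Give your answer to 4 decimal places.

Let h(s) be the probability of absorption at Checkout starting from transient state s. Then h(Checkout) = 1 and h(Product) = 0. By first-step analysis:
h(Home) = 0.16·h(Home) + 0.25·0 + 0.19·1 + 0.2·h(Search) + 0.2·h(Help)
h(Search) = 0.16·h(Home) + 0.16·0 + 0.29·1 + 0.17·h(Search) + 0.22·h(Help)
h(Help) = 0.17·h(Home) + 0.25·0 + 0.27·1 + 0.11·h(Search) + 0.2·h(Help)
Solving: h(Home) = 0.4889, h(Search) = 0.5818, h(Help) = 0.5214.
Starting from Home, the probability is 0.4889.

0.4889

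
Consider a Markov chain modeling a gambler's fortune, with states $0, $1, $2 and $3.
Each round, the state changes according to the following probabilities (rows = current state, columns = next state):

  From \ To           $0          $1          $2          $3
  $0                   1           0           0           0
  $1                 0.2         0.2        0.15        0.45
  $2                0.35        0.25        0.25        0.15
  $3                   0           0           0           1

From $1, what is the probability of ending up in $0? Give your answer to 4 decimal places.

0.3600

Let h(s) be the probability of absorption at $0 starting from transient state s. Then h($0) = 1 and h($3) = 0. By first-step analysis:
h($1) = 0.2·1 + 0.2·h($1) + 0.15·h($2) + 0.45·0
h($2) = 0.35·1 + 0.25·h($1) + 0.25·h($2) + 0.15·0
Solving: h($1) = 0.3600, h($2) = 0.5867.
Starting from $1, the probability is 0.3600.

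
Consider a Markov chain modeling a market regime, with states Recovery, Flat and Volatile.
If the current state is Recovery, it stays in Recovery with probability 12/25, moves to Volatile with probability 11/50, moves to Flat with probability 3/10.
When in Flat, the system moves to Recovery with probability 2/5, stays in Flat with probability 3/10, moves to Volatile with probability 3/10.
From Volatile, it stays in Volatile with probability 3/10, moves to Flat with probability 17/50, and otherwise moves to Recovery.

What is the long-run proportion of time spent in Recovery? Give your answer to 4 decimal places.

0.4232

Let the stationary distribution be π with π = πP and π_1 + π_2 + π_3 = 1.
π_1 = 0.48·π_1 + 0.4·π_2 + 0.36·π_3
π_2 = 0.3·π_1 + 0.3·π_2 + 0.34·π_3
Solving with the normalization constraint gives π = (0.4232, 0.3106, 0.2661).
So the stationary probability of Recovery is 0.4232.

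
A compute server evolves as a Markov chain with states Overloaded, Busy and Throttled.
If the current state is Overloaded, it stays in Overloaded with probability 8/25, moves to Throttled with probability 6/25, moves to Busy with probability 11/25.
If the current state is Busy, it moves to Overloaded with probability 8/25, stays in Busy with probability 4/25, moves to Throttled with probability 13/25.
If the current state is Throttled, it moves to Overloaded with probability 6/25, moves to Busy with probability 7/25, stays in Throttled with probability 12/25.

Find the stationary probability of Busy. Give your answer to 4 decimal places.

0.2909

Let the stationary distribution be π with π = πP and π_1 + π_2 + π_3 = 1.
π_1 = 0.32·π_1 + 0.32·π_2 + 0.24·π_3
π_2 = 0.44·π_1 + 0.16·π_2 + 0.28·π_3
Solving with the normalization constraint gives π = (0.2862, 0.2909, 0.4230).
So the stationary probability of Busy is 0.2909.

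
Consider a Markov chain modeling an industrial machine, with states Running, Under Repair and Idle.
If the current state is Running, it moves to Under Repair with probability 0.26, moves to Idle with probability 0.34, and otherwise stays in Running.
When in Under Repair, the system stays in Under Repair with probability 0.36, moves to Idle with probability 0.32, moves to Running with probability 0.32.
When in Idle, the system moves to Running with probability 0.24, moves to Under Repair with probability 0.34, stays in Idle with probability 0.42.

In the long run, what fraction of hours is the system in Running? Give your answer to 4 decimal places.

0.3163

Let the stationary distribution be π with π = πP and π_1 + π_2 + π_3 = 1.
π_1 = 0.4·π_1 + 0.32·π_2 + 0.24·π_3
π_2 = 0.26·π_1 + 0.36·π_2 + 0.34·π_3
Solving with the normalization constraint gives π = (0.3163, 0.3211, 0.3626).
So the stationary probability of Running is 0.3163.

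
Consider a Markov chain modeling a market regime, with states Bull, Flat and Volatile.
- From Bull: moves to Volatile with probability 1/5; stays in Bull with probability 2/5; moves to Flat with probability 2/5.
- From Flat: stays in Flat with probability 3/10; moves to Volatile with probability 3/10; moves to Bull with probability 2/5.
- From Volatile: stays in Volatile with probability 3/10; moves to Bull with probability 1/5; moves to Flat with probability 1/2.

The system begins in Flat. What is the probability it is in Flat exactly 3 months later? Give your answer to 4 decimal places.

0.3860

Propagate the distribution vector 3 months from Flat.
After 0 months: (0.0000, 1.0000, 0.0000)
After 1 month: (0.4000, 0.3000, 0.3000)
After 2 months: (0.3400, 0.4000, 0.2600)
After 3 months: (0.3480, 0.3860, 0.2660)
P(in Flat after 3 months) = 0.3860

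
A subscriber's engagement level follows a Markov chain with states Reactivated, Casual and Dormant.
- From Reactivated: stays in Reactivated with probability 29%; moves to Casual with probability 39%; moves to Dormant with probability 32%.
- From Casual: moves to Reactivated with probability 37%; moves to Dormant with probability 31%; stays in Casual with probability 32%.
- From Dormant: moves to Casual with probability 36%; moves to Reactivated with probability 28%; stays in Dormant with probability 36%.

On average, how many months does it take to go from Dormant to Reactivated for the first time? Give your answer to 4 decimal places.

3.2138

Let t(s) be the expected number of months to first reach Reactivated from state s, with t(Reactivated) = 0. Conditioning on the first month:
t(Casual) = 1 + 0.32·t(Casual) + 0.31·t(Dormant)
t(Dormant) = 1 + 0.36·t(Casual) + 0.36·t(Dormant)
Solving: t(Casual) = 2.9357, t(Dormant) = 3.2138.
Expected months from Dormant to Reactivated: 3.2138.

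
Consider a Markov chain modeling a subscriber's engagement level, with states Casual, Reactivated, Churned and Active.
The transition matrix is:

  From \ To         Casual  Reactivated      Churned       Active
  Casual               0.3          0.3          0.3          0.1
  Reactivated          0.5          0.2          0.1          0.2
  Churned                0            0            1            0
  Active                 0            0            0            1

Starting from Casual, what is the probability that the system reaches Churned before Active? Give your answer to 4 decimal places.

0.6585

Let h(s) be the probability of absorption at Churned starting from transient state s. Then h(Churned) = 1 and h(Active) = 0. By first-step analysis:
h(Casual) = 0.3·h(Casual) + 0.3·h(Reactivated) + 0.3·1 + 0.1·0
h(Reactivated) = 0.5·h(Casual) + 0.2·h(Reactivated) + 0.1·1 + 0.2·0
Solving: h(Casual) = 0.6585, h(Reactivated) = 0.5366.
Starting from Casual, the probability is 0.6585.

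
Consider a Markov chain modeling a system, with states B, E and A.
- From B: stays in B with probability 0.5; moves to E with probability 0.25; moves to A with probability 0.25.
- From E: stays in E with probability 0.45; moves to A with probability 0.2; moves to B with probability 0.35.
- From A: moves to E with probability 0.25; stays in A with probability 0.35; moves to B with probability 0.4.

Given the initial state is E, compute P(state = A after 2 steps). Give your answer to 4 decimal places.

0.2475

Sum over the intermediate state after 1 step:
P = P(E→B)·P(B→A) + P(E→E)·P(E→A) + P(E→A)·P(A→A)
  = 0.35×0.25 + 0.45×0.2 + 0.2×0.35
  = 0.0875 + 0.0900 + 0.0700 = 0.2475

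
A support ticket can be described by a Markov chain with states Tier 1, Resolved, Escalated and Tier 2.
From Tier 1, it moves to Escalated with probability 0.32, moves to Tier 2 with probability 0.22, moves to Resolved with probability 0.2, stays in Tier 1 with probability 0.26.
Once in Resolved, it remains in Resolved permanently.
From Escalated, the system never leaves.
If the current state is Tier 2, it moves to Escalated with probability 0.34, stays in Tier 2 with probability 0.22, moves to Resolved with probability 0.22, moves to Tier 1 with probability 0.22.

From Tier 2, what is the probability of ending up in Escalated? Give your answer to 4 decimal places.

Let h(s) be the probability of absorption at Escalated starting from transient state s. Then h(Escalated) = 1 and h(Resolved) = 0. By first-step analysis:
h(Tier 1) = 0.26·h(Tier 1) + 0.2·0 + 0.32·1 + 0.22·h(Tier 2)
h(Tier 2) = 0.22·h(Tier 1) + 0.22·0 + 0.34·1 + 0.22·h(Tier 2)
Solving: h(Tier 1) = 0.6135, h(Tier 2) = 0.6089.
Starting from Tier 2, the probability is 0.6089.

0.6089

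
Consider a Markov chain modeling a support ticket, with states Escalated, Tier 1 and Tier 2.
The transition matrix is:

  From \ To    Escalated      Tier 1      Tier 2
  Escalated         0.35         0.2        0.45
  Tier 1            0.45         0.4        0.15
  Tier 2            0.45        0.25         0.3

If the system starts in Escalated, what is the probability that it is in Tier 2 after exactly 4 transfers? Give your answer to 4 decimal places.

0.3210

Propagate the distribution vector 4 transfers from Escalated.
After 0 transfers: (1.0000, 0.0000, 0.0000)
After 1 transfer: (0.3500, 0.2000, 0.4500)
After 2 transfers: (0.4150, 0.2625, 0.3225)
After 3 transfers: (0.4085, 0.2686, 0.3229)
After 4 transfers: (0.4092, 0.2699, 0.3210)
P(in Tier 2 after 4 transfers) = 0.3210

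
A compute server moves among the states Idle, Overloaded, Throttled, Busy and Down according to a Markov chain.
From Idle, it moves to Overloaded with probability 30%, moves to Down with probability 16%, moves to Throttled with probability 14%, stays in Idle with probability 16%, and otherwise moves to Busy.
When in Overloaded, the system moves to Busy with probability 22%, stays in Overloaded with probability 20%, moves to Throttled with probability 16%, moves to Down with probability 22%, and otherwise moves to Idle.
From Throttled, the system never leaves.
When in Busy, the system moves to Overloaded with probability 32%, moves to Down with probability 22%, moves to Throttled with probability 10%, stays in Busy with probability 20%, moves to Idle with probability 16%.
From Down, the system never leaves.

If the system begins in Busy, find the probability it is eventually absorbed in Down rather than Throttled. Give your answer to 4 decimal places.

0.6288

Let h(s) be the probability of absorption at Down starting from transient state s. Then h(Down) = 1 and h(Throttled) = 0. By first-step analysis:
h(Idle) = 0.16·h(Idle) + 0.3·h(Overloaded) + 0.14·0 + 0.24·h(Busy) + 0.16·1
h(Overloaded) = 0.2·h(Idle) + 0.2·h(Overloaded) + 0.16·0 + 0.22·h(Busy) + 0.22·1
h(Busy) = 0.16·h(Idle) + 0.32·h(Overloaded) + 0.1·0 + 0.2·h(Busy) + 0.22·1
Solving: h(Idle) = 0.5821, h(Overloaded) = 0.5934, h(Busy) = 0.6288.
Starting from Busy, the probability is 0.6288.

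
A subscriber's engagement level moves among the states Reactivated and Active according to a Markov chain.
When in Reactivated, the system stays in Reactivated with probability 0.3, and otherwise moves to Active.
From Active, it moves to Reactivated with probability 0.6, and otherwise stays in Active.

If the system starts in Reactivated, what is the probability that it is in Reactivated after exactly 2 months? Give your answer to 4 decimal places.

0.5100

Sum over the intermediate state after 1 month:
P = P(Reactivated→Reactivated)·P(Reactivated→Reactivated) + P(Reactivated→Active)·P(Active→Reactivated)
  = 0.3×0.3 + 0.7×0.6
  = 0.0900 + 0.4200 = 0.5100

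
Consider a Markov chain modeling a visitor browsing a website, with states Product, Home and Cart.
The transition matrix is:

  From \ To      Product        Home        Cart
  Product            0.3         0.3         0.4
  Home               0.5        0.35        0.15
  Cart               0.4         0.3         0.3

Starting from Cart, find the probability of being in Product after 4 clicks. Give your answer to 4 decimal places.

Propagate the distribution vector 4 clicks from Cart.
After 0 clicks: (0.0000, 0.0000, 1.0000)
After 1 click: (0.4000, 0.3000, 0.3000)
After 2 clicks: (0.3900, 0.3150, 0.2950)
After 3 clicks: (0.3925, 0.3158, 0.2918)
After 4 clicks: (0.3923, 0.3158, 0.2919)
P(in Product after 4 clicks) = 0.3923

0.3923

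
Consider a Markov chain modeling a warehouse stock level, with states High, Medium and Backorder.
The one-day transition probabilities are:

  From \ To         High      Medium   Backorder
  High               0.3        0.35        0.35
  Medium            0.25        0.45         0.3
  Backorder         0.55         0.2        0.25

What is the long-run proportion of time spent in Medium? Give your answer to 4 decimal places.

0.3384

Let the stationary distribution be π with π = πP and π_1 + π_2 + π_3 = 1.
π_1 = 0.3·π_1 + 0.25·π_2 + 0.55·π_3
π_2 = 0.35·π_1 + 0.45·π_2 + 0.2·π_3
Solving with the normalization constraint gives π = (0.3588, 0.3384, 0.3028).
So the stationary probability of Medium is 0.3384.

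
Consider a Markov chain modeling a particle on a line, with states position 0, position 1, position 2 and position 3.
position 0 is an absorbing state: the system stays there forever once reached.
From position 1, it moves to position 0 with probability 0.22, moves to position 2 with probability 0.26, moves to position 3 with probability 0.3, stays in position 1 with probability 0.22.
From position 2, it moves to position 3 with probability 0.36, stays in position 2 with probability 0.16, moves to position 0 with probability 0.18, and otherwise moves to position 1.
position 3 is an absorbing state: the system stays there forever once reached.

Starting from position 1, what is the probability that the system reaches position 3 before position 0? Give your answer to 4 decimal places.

0.5988

Let h(s) be the probability of absorption at position 3 starting from transient state s. Then h(position 3) = 1 and h(position 0) = 0. By first-step analysis:
h(position 1) = 0.22·0 + 0.22·h(position 1) + 0.26·h(position 2) + 0.3·1
h(position 2) = 0.18·0 + 0.3·h(position 1) + 0.16·h(position 2) + 0.36·1
Solving: h(position 1) = 0.5988, h(position 2) = 0.6424.
Starting from position 1, the probability is 0.5988.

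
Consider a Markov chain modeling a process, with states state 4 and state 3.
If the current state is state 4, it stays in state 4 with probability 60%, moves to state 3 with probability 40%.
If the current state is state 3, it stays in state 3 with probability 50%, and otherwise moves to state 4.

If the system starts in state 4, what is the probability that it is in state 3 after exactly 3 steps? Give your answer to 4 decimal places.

Propagate the distribution vector 3 steps from state 4.
After 0 steps: (1.0000, 0.0000)
After 1 step: (0.6000, 0.4000)
After 2 steps: (0.5600, 0.4400)
After 3 steps: (0.5560, 0.4440)
P(in state 3 after 3 steps) = 0.4440

0.4440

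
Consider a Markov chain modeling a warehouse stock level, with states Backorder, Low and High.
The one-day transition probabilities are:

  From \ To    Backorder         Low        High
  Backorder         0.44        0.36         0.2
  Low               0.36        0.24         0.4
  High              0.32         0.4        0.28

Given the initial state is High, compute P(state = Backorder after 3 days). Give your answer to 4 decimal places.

0.3779

Propagate the distribution vector 3 days from High.
After 0 days: (0.0000, 0.0000, 1.0000)
After 1 day: (0.3200, 0.4000, 0.2800)
After 2 days: (0.3744, 0.3232, 0.3024)
After 3 days: (0.3779, 0.3333, 0.2888)
P(in Backorder after 3 days) = 0.3779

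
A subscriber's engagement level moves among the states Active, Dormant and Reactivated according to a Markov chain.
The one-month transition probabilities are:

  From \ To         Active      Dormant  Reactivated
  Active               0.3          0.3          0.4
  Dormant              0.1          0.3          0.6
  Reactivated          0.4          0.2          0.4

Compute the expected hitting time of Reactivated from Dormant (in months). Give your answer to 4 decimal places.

1.7391

Let t(s) be the expected number of months to first reach Reactivated from state s, with t(Reactivated) = 0. Conditioning on the first month:
t(Active) = 1 + 0.3·t(Active) + 0.3·t(Dormant)
t(Dormant) = 1 + 0.1·t(Active) + 0.3·t(Dormant)
Solving: t(Active) = 2.1739, t(Dormant) = 1.7391.
Expected months from Dormant to Reactivated: 1.7391.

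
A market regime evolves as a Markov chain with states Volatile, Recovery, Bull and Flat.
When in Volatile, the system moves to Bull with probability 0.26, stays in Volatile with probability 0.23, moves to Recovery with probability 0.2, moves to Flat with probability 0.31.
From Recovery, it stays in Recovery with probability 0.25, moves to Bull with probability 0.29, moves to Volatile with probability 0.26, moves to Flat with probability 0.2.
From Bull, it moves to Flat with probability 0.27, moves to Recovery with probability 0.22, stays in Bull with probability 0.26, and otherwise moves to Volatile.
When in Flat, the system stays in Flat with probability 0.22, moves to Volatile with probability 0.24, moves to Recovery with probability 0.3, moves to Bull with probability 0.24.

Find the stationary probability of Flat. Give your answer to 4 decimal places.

0.2503

Let the stationary distribution be π with π = πP and π_1 + π_2 + π_3 + π_4 = 1.
π_1 = 0.23·π_1 + 0.26·π_2 + 0.25·π_3 + 0.24·π_4
π_2 = 0.2·π_1 + 0.25·π_2 + 0.22·π_3 + 0.3·π_4
π_3 = 0.26·π_1 + 0.29·π_2 + 0.26·π_3 + 0.24·π_4
Solving with the normalization constraint gives π = (0.2450, 0.2424, 0.2623, 0.2503).
So the stationary probability of Flat is 0.2503.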